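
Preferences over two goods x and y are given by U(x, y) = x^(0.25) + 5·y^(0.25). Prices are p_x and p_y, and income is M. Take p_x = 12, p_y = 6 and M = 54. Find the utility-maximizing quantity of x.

x* = 0.3823

From the CES first-order condition, (1/5)·(y/x)^(0.75) = p_x/p_y.
Solve for the ratio: y/x = [5·p_x/p_y]^(4/3).
Substitute y = (y/x)·x into the budget: x* = M/(p_x + p_y·(y/x)).
Numerically y/x = 21.544347, so x* = 54/(12 + 6·21.544347) = 0.3823.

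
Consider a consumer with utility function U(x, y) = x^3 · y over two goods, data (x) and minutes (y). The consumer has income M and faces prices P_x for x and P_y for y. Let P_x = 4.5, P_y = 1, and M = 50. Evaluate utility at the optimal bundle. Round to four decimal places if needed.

The MRS is 3·y/x. Set MRS = P_x/P_y.
So 3·P_y·y = P_x·x; combined with the budget, a share 0.75 of income goes to x.
Demand: x*(P_x,P_y,M) = 0.75·M/P_x and y* = 0.25·M/P_y.
At P_x=4.5, P_y=1, M=50: x* = 0.75·50/4.5 = 8.3333, y* = 12.5.
Utility at the optimum: U(8.3333, 12.5) = 7233.7963.

V = 7233.7963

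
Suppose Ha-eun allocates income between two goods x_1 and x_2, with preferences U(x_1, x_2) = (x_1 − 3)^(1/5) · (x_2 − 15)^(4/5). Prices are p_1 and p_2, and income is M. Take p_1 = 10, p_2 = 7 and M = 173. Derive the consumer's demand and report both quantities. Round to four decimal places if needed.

This is Cobb-Douglas in (x_1−3, x_2−15): tangency gives 0.2·p_2·(x_2−15) = 0.8·p_1·(x_1−3).
Substituting into the budget: x_1* = 3 + 0.2·(M − 3·p_1 − 15·p_2)/p_1, and x_2* = 15 + 0.8·(…)/p_2.
Discretionary income = 173 − 3·10 − 15·7 = 38; x_1* = 3 + 0.2·38/10 = 3.76; x_2* = 15 + 0.8·38/7 = 19.3429.

x_1* = 3.76, x_2* = 19.3429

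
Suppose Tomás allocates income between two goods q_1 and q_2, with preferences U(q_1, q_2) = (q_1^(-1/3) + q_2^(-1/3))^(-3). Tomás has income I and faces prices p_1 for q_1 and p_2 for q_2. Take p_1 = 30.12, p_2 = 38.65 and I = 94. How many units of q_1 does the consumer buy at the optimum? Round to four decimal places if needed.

Numerically q_2/q_1 = 0.829429, so q_1* = 94/(30.12 + 38.65·0.829429) = 1.5118.

q_1* = 1.5118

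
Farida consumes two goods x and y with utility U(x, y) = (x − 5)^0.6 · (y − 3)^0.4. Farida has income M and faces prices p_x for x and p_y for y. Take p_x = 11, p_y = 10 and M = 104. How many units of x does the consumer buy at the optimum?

x* = 6.0364

MRS = (3/2)·(y−3)/(x−5). Tangency with p_x/p_y gives y−3 = (2/3)·(p_x/p_y)·(x−5).
Substituting into the budget: x* = 5 + 0.6·(M − 5·p_x − 3·p_y)/p_x, and y* = 3 + 0.4·(…)/p_y.
Discretionary income = 104 − 5·11 − 3·10 = 19; x* = 5 + 0.6·19/11 = 6.0364.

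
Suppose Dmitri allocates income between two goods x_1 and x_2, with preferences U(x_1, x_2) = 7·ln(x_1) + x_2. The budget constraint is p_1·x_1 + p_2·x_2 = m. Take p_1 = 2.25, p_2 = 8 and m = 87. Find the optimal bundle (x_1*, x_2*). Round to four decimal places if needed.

x_1* = 24.8889, x_2* = 3.875

At the given prices: x_1* = 7·8/2.25 = 24.8889, and x_2* = 3.875.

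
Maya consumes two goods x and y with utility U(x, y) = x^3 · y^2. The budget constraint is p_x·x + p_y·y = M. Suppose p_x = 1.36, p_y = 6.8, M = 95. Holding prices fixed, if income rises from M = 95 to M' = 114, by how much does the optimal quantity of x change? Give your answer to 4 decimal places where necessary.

The MRS is (3/2)·y/x. Set MRS = p_x/p_y.
Rearranging, p_y·y = (2/3)·p_x·x. Substituting into the budget gives p_x·x·(1 + (2/3)) = M.
Demand: x*(p_x,p_y,M) = 0.6·M/p_x and y* = 0.4·M/p_y.
At p_x=1.36, p_y=6.8, M=95: x* = 0.6·95/1.36 = 41.9118.
At M' = 114: x* = 50.2941. Change: 50.2941 − 41.9118 = 8.3824.

Δx* = 8.3824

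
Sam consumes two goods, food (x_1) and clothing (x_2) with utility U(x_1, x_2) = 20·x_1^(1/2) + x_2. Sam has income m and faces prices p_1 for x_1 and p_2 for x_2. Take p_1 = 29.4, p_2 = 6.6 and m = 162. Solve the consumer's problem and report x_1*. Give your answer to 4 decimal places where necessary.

x_1* = 5.0396

Set MRS = p_1/p_2: 10·x_1^(−1/2) = p_1/p_2.
Solve: √x_1 = 10·p_2/p_1, so x_1*(p_1,p_2) = (10·p_2/p_1)², and x_2* = (m − p_1·x_1*)/p_2.
Plugging in: x_1* = (10·6.6/29.4)² = 5.0396.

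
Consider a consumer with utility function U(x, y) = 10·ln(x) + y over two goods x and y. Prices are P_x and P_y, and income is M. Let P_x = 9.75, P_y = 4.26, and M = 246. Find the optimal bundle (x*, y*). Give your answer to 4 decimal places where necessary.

x* = 4.3692, y* = 47.7465

So x*(P_x,P_y) = 10·P_y/P_x, independent of income; and y* = (M − 10·P_y)/P_y.
At the given prices: x* = 10·4.26/9.75 = 4.3692, and y* = 47.7465.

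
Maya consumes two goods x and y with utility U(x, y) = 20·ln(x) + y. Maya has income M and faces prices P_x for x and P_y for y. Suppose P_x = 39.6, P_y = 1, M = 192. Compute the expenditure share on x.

MU_x = 20/x, MU_y = 1. Tangency: 20/x = P_x/P_y.
So x*(P_x,P_y) = 20·P_y/P_x, independent of income; and y* = (M − 20·P_y)/P_y.
At the given prices: x* = 20·1/39.6 = 0.5051, and y* = 172.
Expenditure on x: 39.6·0.5051 = 20; share = 0.1042.

share on x = 0.1042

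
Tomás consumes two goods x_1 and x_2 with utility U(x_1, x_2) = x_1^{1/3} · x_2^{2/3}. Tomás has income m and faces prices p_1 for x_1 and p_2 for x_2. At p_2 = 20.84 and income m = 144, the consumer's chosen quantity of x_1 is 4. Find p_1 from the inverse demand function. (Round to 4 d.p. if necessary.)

p_1 = 12

Tangency: MRS = (1/2)·x_2/x_1 = p_1/p_2.
Rearranging, p_2·x_2 = 2·p_1·x_1. Substituting into the budget gives p_1·x_1·(1 + 2) = m.
Demand: x_1*(p_1,p_2,m) = 1/3·m/p_1 and x_2* = 2/3·m/p_2.
Set x_1* = 4 in the demand function and solve for p_1: p_1 = 12.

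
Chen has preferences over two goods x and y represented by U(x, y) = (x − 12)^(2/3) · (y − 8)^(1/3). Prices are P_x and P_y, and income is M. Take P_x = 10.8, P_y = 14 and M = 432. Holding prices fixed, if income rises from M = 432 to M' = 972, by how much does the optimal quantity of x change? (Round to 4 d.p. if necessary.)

MRS = 2·(y−8)/(x−12). Tangency with P_x/P_y gives y−8 = (1/2)·(P_x/P_y)·(x−12).
After buying the subsistence bundle (12, 8), a share 2/3 of the remaining income goes to x: x* = 12 + 2/3·(M − 12P_x − 8P_y)/P_x.
Discretionary income = 432 − 12·10.8 − 8·14 = 190.4; x* = 12 + 2/3·190.4/10.8 = 23.7531.
At M' = 972: x* = 57.0864. Change: 57.0864 − 23.7531 = 33.3333.

Δx* = 33.3333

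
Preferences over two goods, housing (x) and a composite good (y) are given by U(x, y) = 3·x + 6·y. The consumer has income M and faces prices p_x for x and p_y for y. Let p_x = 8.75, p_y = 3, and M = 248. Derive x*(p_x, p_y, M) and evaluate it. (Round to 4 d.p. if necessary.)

Linear utility — the consumer picks whichever good has higher MU/price: 3/8.75 = 0.3429 vs 6/3 = 2.
y gives more utility per dollar, so spend all income on y: y* = M/p_y, x* = 0.
Numerically: x* = 0, y* = 82.6667.

x* = 0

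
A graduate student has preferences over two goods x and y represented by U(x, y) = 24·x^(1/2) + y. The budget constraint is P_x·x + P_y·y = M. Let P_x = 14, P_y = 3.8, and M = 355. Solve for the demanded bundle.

x* = 10.609, y* = 54.3353

Set MRS = P_x/P_y: 12·x^(−1/2) = P_x/P_y.
Thus x* = (12·P_y/P_x)² — independent of M — with the rest of income spent on y.
Plugging in: x* = (12·3.8/14)² = 10.609, y* = 54.3353.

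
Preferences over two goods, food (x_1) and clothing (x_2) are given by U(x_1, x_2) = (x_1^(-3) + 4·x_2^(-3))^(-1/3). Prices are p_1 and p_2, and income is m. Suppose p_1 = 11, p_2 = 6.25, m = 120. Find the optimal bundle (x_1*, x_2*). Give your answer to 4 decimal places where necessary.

x_1* = 5.6656, x_2* = 9.2286

MU_x_1 ∝ x_1^(-4), MU_x_2 ∝ 4·x_2^(-4), so MRS = (1/4)·(x_2/x_1)^(4) = p_1/p_2.
Hence x_2/x_1 = (4·p_1/p_2)^(1/(4)), i.e. raised to the 0.25 power.
Substitute x_2 = (x_2/x_1)·x_1 into the budget: x_1* = m/(p_1 + p_2·(x_2/x_1)).
Numerically x_2/x_1 = 1.628895, so x_1* = 120/(11 + 6.25·1.628895) = 5.6656 and x_2* = 1.628895·5.6656 = 9.2286.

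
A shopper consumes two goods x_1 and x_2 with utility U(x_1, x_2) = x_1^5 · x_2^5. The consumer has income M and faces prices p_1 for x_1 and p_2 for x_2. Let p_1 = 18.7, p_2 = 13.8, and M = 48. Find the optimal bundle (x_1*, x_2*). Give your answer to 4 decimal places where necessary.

The MRS is x_2/x_1. Set MRS = p_1/p_2.
So 5·p_2·x_2 = 5·p_1·x_1; combined with the budget, a share 0.5 of income goes to x_1.
Demand: x_1*(p_1,p_2,M) = 0.5·M/p_1 and x_2* = 0.5·M/p_2.
At p_1=18.7, p_2=13.8, M=48: x_1* = 0.5·48/18.7 = 1.2834, x_2* = 1.7391.

x_1* = 1.2834, x_2* = 1.7391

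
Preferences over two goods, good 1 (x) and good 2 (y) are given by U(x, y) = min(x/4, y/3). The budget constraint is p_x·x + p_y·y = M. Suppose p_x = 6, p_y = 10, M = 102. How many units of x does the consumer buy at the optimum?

Leontief preferences: the optimum is at the kink where x/4 = y/3, i.e. y = (3/4)·x.
Budget: p_x·x + p_y·(3/4)·x = M, so (4·p_x + 3·p_y)·x = 4·M.
Demand: x*(p_x,p_y,M) = 4·M/(4·p_x + 3·p_y), y* = 3·M/(4·p_x + 3·p_y).
Here 4·6 + 3·10 = 54, giving x* = 7.5556.

x* = 7.5556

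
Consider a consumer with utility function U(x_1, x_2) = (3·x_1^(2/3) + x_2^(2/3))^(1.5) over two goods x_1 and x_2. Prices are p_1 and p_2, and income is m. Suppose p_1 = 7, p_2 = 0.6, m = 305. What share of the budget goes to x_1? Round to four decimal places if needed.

share on x_1 = 0.1655

MU_x_1 ∝ 3·x_1^(-1/3), MU_x_2 ∝ x_2^(-1/3), so MRS = 3·(x_2/x_1)^(1/3) = p_1/p_2.
Solve for the ratio: x_2/x_1 = [(1/3)·p_1/p_2]^(3).
With the ratio pinned down, the budget gives x_1* = m/(p_1 + p_2·(x_2/x_1)) and x_2* = (x_2/x_1)·x_1*.
Numerically x_2/x_1 = 58.813443, so x_1* = 305/(7 + 0.6·58.813443) = 7.2124 and x_2* = 58.813443·7.2124 = 424.1882.
Expenditure on x_1: 7·7.2124 = 50.4871; share = 0.1655.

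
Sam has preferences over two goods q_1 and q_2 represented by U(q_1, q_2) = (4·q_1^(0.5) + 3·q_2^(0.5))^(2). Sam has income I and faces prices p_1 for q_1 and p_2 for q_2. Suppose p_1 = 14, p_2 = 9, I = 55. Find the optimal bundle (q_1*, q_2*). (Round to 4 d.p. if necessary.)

MU_q_1 ∝ 4·q_1^(-0.5), MU_q_2 ∝ 3·q_2^(-0.5), so MRS = (4/3)·(q_2/q_1)^(0.5) = p_1/p_2.
Hence q_2/q_1 = ((3/4)·p_1/p_2)^(1/(0.5)), i.e. raised to the 2 power.
With the ratio pinned down, the budget gives q_1* = I/(p_1 + p_2·(q_2/q_1)) and q_2* = (q_2/q_1)·q_1*.
Numerically q_2/q_1 = 1.361111, so q_1* = 55/(14 + 9·1.361111) = 2.0952 and q_2* = 1.361111·2.0952 = 2.8519.

q_1* = 2.0952, q_2* = 2.8519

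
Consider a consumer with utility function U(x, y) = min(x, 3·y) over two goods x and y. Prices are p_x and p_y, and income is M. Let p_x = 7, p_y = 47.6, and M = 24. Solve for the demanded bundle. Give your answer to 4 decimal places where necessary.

Leontief preferences: the optimum is at the kink where x/3 = y/1, i.e. y = (1/3)·x.
Budget: p_x·x + p_y·(1/3)·x = M, so (3·p_x + p_y)·x = 3·M.
Demand: x*(p_x,p_y,M) = 3·M/(3·p_x + p_y), y* = M/(3·p_x + p_y).
Here 3·7 + 47.6 = 68.6, giving x* = 1.0496 and y* = 0.3499.

x* = 1.0496, y* = 0.3499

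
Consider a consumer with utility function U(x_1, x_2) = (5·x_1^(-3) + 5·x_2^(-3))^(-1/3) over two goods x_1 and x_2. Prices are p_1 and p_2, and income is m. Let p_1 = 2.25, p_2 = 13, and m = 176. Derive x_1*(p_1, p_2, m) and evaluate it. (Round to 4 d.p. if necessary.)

With the ratio pinned down, the budget gives x_1* = m/(p_1 + p_2·(x_2/x_1)) and x_2* = (x_2/x_1)·x_1*.
Numerically x_2/x_1 = 0.645, so x_1* = 176/(2.25 + 13·0.645) = 16.5491.

x_1* = 16.5491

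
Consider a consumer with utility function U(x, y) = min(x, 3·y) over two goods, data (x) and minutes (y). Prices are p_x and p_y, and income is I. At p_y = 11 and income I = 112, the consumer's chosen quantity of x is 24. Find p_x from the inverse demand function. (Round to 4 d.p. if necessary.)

With perfect complements, no substitution: consume in ratio x:y = 3:1.
Budget: p_x·x + p_y·(1/3)·x = I, so (3·p_x + p_y)·x = 3·I.
Demand: x*(p_x,p_y,I) = 3·I/(3·p_x + p_y), y* = I/(3·p_x + p_y).
Set x* = 24 in the demand function and solve for p_x: p_x = 1.

p_x = 1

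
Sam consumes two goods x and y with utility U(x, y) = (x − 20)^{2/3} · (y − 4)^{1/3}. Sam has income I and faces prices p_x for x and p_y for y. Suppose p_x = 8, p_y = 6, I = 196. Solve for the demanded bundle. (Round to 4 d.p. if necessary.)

x* = 21, y* = 4.6667

This is Cobb-Douglas in (x−20, y−4): tangency gives 2/3·p_y·(y−4) = 1/3·p_x·(x−20).
After buying the subsistence bundle (20, 4), a share 2/3 of the remaining income goes to x: x* = 20 + 2/3·(I − 20p_x − 4p_y)/p_x.
Discretionary income = 196 − 20·8 − 4·6 = 12; x* = 20 + 2/3·12/8 = 21; y* = 4 + 1/3·12/6 = 4.6667.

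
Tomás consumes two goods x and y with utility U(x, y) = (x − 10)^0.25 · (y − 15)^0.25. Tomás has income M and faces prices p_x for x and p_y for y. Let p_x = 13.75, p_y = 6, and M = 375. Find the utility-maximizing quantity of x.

x* = 15.3636

MRS = (y−15)/(x−10). Tangency with p_x/p_y gives y−15 = (p_x/p_y)·(x−10).
After buying the subsistence bundle (10, 15), a share 0.5 of the remaining income goes to x: x* = 10 + 0.5·(M − 10p_x − 15p_y)/p_x.
Discretionary income = 375 − 10·13.75 − 15·6 = 147.5; x* = 10 + 0.5·147.5/13.75 = 15.3636.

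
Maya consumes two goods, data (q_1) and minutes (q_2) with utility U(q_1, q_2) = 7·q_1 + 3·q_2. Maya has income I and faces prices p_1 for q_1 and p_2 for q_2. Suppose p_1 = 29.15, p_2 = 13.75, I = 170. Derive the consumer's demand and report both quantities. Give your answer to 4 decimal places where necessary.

Perfect substitutes: compare marginal utility per dollar. 7/p_1 vs 3/p_2 → 0.2401 vs 0.2182.
q_1 gives more utility per dollar, so spend all income on q_1: q_1* = I/p_1, q_2* = 0.
Numerically: q_1* = 5.8319, q_2* = 0.

q_1* = 5.8319, q_2* = 0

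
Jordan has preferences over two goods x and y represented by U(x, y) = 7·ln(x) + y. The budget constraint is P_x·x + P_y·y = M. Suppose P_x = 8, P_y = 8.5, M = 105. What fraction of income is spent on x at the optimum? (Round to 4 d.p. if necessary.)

Set MRS = P_x/P_y: (7/x)/1 = P_x/P_y.
So x*(P_x,P_y) = 7·P_y/P_x, independent of income; and y* = (M − 7·P_y)/P_y.
At the given prices: x* = 7·8.5/8 = 7.4375, and y* = 5.3529.
Expenditure on x: 8·7.4375 = 59.5; share = 0.5667.

share on x = 0.5667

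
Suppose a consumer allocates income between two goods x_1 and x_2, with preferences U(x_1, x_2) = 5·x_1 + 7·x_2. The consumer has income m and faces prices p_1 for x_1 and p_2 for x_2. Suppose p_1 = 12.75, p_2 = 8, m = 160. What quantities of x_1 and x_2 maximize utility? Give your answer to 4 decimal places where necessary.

Numerically: x_1* = 0, x_2* = 20.

x_1* = 0, x_2* = 20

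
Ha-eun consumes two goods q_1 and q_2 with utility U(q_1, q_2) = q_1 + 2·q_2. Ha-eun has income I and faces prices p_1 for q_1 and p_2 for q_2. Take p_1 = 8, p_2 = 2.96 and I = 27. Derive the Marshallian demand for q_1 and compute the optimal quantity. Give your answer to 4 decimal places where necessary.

Linear utility — the consumer picks whichever good has higher MU/price: 1/8 = 0.125 vs 2/2.96 = 0.6757.
q_2 gives more utility per dollar, so spend all income on q_2: q_2* = I/p_2, q_1* = 0.
Numerically: q_1* = 0, q_2* = 9.1216.

q_1* = 0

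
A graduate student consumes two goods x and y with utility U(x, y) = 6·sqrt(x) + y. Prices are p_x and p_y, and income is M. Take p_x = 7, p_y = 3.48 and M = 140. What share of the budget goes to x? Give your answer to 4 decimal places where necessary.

share on x = 0.1112

Utility is quasi-linear in y; the FOC for x is 3/√x = p_x/p_y.
Solve: √x = 3·p_y/p_x, so x*(p_x,p_y) = (3·p_y/p_x)², and y* = (M − p_x·x*)/p_y.
Plugging in: x* = (3·3.48/7)² = 2.2244, y* = 35.7556.
Expenditure on x: 7·2.2244 = 15.5705; share = 0.1112.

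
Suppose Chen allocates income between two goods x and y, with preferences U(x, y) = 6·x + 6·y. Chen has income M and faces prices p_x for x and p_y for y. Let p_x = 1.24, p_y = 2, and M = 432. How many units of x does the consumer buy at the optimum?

x* = 348.3871

x gives more utility per dollar, so spend all income on x: x* = M/p_x, y* = 0.
Numerically: x* = 348.3871, y* = 0.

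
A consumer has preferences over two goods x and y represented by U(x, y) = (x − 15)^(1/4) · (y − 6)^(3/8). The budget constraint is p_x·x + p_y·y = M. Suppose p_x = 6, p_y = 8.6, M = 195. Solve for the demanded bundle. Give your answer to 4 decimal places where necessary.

Let x' = x−15, y' = y−6. MRS = (2/3)·y'/x' = p_x/p_y.
Substituting into the budget: x* = 15 + 0.4·(M − 15·p_x − 6·p_y)/p_x, and y* = 6 + 0.6·(…)/p_y.
Discretionary income = 195 − 15·6 − 6·8.6 = 53.4; x* = 15 + 0.4·53.4/6 = 18.56; y* = 6 + 0.6·53.4/8.6 = 9.7256.

x* = 18.56, y* = 9.7256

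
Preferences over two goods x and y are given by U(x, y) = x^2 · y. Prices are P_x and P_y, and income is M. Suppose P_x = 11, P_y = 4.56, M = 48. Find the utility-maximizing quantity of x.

The MRS is 2·y/x. Set MRS = P_x/P_y.
Rearranging, P_y·y = (1/2)·P_x·x. Substituting into the budget gives P_x·x·(1 + (1/2)) = M.
Demand: x*(P_x,P_y,M) = 2/3·M/P_x and y* = 1/3·M/P_y.
At P_x=11, P_y=4.56, M=48: x* = 2/3·48/11 = 2.9091.

x* = 2.9091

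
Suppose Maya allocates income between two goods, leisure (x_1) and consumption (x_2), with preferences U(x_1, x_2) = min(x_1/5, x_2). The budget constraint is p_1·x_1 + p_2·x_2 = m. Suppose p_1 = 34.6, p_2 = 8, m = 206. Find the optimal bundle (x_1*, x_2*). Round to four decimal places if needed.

x_1* = 5.6906, x_2* = 1.1381

With perfect complements, no substitution: consume in ratio x_1:x_2 = 5:1.
Budget: p_1·x_1 + p_2·(1/5)·x_1 = m, so (5·p_1 + p_2)·x_1 = 5·m.
Demand: x_1*(p_1,p_2,m) = 5·m/(5·p_1 + p_2), x_2* = m/(5·p_1 + p_2).
Here 5·34.6 + 8 = 181, giving x_1* = 5.6906 and x_2* = 1.1381.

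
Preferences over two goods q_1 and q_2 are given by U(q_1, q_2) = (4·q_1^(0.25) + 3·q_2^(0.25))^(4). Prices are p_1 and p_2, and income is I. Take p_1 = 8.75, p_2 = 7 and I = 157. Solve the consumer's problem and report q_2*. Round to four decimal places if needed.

MU_q_1 ∝ 4·q_1^(-0.75), MU_q_2 ∝ 3·q_2^(-0.75), so MRS = (4/3)·(q_2/q_1)^(0.75) = p_1/p_2.
Hence q_2/q_1 = ((3/4)·p_1/p_2)^(1/(0.75)), i.e. raised to the 4/3 power.
Substitute q_2 = (q_2/q_1)·q_1 into the budget: q_1* = I/(p_1 + p_2·(q_2/q_1)).
Numerically q_2/q_1 = 0.917547, so q_1* = 157/(8.75 + 7·0.917547) = 10.3474 and q_2* = 0.917547·10.3474 = 9.4943.

q_2* = 9.4943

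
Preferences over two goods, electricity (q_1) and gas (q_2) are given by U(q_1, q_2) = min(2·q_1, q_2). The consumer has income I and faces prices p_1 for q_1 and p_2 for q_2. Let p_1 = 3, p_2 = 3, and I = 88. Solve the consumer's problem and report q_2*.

Leontief preferences: the optimum is at the kink where q_1/1 = q_2/2, i.e. q_2 = 2·q_1.
Budget: p_1·q_1 + p_2·2·q_1 = I, so (p_1 + 2·p_2)·q_1 = I.
Demand: q_1*(p_1,p_2,I) = I/(p_1 + 2·p_2), q_2* = 2·I/(p_1 + 2·p_2).
Here 3 + 2·3 = 9, giving q_2* = 19.5556.

q_2* = 19.5556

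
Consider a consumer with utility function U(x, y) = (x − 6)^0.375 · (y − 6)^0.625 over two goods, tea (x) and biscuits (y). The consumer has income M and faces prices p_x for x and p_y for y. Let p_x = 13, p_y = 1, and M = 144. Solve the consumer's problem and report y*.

This is Cobb-Douglas in (x−6, y−6): tangency gives 0.375·p_y·(y−6) = 0.625·p_x·(x−6).
After buying the subsistence bundle (6, 6), a share 0.375 of the remaining income goes to x: x* = 6 + 0.375·(M − 6p_x − 6p_y)/p_x.
Discretionary income = 144 − 6·13 − 6·1 = 60; y* = 6 + 0.625·60/1 = 43.5.

y* = 43.5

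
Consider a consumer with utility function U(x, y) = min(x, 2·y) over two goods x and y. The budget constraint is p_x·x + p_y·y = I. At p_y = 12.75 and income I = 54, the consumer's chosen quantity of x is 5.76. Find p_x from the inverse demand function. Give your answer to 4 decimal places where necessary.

p_x = 3

Leontief preferences: the optimum is at the kink where x/2 = y/1, i.e. y = (1/2)·x.
Budget: p_x·x + p_y·(1/2)·x = I, so (2·p_x + p_y)·x = 2·I.
Demand: x*(p_x,p_y,I) = 2·I/(2·p_x + p_y), y* = I/(2·p_x + p_y).
Set x* = 5.76 in the demand function and solve for p_x: p_x = 3.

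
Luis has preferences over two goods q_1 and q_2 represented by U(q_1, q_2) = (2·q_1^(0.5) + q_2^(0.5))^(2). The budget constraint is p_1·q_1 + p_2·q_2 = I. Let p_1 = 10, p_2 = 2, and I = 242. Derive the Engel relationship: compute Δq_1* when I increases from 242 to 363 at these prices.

Δq_1* = 5.3778

Substitute q_2 = (q_2/q_1)·q_1 into the budget: q_1* = I/(p_1 + p_2·(q_2/q_1)).
Numerically q_2/q_1 = 6.25, so q_1* = 242/(10 + 2·6.25) = 10.7556.
At I' = 363: q_1* = 16.1333. Change: 16.1333 − 10.7556 = 5.3778.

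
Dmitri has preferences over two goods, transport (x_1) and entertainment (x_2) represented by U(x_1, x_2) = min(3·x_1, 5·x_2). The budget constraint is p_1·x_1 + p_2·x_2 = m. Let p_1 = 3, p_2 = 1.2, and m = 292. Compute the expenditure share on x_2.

share on x_2 = 0.1935

With perfect complements, no substitution: consume in ratio x_1:x_2 = 5:3.
Budget: p_1·x_1 + p_2·(3/5)·x_1 = m, so (5·p_1 + 3·p_2)·x_1 = 5·m.
Demand: x_1*(p_1,p_2,m) = 5·m/(5·p_1 + 3·p_2), x_2* = 3·m/(5·p_1 + 3·p_2).
Here 5·3 + 3·1.2 = 18.6, giving x_1* = 78.4946 and x_2* = 47.0968.
Expenditure on x_2: 1.2·47.0968 = 56.5161; share = 0.1935.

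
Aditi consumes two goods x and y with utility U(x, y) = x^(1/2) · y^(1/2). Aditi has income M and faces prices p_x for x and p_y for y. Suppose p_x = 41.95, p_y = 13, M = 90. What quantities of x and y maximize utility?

x* = 1.0727, y* = 3.4615

MU_x/MU_y = (0.5·y)/(0.5·x); tangency sets this equal to p_x/p_y.
Rearranging, p_y·y = p_x·x. Substituting into the budget gives p_x·x·(1 + 1) = M.
Demand: x*(p_x,p_y,M) = 0.5·M/p_x and y* = 0.5·M/p_y.
At p_x=41.95, p_y=13, M=90: x* = 0.5·90/41.95 = 1.0727, y* = 3.4615.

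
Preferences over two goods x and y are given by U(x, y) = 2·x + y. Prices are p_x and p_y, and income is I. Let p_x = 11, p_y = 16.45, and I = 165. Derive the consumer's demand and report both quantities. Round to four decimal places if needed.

x* = 15, y* = 0

Linear utility — the consumer picks whichever good has higher MU/price: 2/11 = 0.1818 vs 1/16.45 = 0.0608.
x gives more utility per dollar, so spend all income on x: x* = I/p_x, y* = 0.
Numerically: x* = 15, y* = 0.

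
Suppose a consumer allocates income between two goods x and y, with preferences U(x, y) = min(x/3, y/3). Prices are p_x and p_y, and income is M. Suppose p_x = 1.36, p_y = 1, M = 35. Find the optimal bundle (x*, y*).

x* = 14.8305, y* = 14.8305

With perfect complements, no substitution: consume in ratio x:y = 3:3.
Budget: p_x·x + p_y·x = M, so (3·p_x + 3·p_y)·x = 3·M.
Demand: x*(p_x,p_y,M) = 3·M/(3·p_x + 3·p_y), y* = 3·M/(3·p_x + 3·p_y).
Here 3·1.36 + 3·1 = 7.08, giving x* = 14.8305 and y* = 14.8305.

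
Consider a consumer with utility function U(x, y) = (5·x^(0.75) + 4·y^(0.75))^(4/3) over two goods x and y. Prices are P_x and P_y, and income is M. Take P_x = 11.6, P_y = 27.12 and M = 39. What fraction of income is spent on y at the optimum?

share on y = 0.0311

MU_x ∝ 5·x^(-0.25), MU_y ∝ 4·y^(-0.25), so MRS = (5/4)·(y/x)^(0.25) = P_x/P_y.
Hence y/x = ((4/5)·P_x/P_y)^(1/(0.25)), i.e. raised to the 4 power.
Substitute y = (y/x)·x into the budget: x* = M/(P_x + P_y·(y/x)).
Numerically y/x = 0.01371, so x* = 39/(11.6 + 27.12·0.01371) = 3.2577 and y* = 0.01371·3.2577 = 0.0447.
Expenditure on y: 27.12·0.0447 = 1.2112; share = 0.0311.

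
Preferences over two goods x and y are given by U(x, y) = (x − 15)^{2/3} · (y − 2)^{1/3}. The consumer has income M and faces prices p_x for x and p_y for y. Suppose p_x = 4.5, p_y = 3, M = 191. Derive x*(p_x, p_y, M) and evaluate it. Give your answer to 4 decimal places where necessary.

x* = 32.4074

This is Cobb-Douglas in (x−15, y−2): tangency gives 2/3·p_y·(y−2) = 1/3·p_x·(x−15).
Substituting into the budget: x* = 15 + 2/3·(M − 15·p_x − 2·p_y)/p_x, and y* = 2 + 1/3·(…)/p_y.
Discretionary income = 191 − 15·4.5 − 2·3 = 117.5; x* = 15 + 2/3·117.5/4.5 = 32.4074.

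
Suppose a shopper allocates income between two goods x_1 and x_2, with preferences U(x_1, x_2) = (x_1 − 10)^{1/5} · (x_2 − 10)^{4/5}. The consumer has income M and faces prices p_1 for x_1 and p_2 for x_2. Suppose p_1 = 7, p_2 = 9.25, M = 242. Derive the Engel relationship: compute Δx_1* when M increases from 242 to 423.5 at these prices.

This is Cobb-Douglas in (x_1−10, x_2−10): tangency gives 0.2·p_2·(x_2−10) = 0.8·p_1·(x_1−10).
After buying the subsistence bundle (10, 10), a share 0.2 of the remaining income goes to x_1: x_1* = 10 + 0.2·(M − 10p_1 − 10p_2)/p_1.
Discretionary income = 242 − 10·7 − 10·9.25 = 79.5; x_1* = 10 + 0.2·79.5/7 = 12.2714.
At M' = 423.5: x_1* = 17.4571. Change: 17.4571 − 12.2714 = 5.1857.

Δx_1* = 5.1857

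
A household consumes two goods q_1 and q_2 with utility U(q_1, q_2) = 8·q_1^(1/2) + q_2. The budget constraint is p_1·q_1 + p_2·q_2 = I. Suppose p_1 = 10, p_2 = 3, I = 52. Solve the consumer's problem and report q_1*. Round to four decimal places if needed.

q_1* = 1.44

MU_q_1 = 4/√q_1, MU_q_2 = 1. Tangency: 4/√q_1 = p_1/p_2.
Solve: √q_1 = 4·p_2/p_1, so q_1*(p_1,p_2) = (4·p_2/p_1)², and q_2* = (I − p_1·q_1*)/p_2.
Plugging in: q_1* = (4·3/10)² = 1.44.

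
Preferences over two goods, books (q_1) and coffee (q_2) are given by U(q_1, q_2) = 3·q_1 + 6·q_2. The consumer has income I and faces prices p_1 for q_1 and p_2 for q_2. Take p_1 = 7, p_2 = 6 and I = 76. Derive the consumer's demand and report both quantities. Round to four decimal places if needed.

q_1* = 0, q_2* = 12.6667

Linear utility — the consumer picks whichever good has higher MU/price: 3/7 = 0.4286 vs 6/6 = 1.
q_2 gives more utility per dollar, so spend all income on q_2: q_2* = I/p_2, q_1* = 0.
Numerically: q_1* = 0, q_2* = 12.6667.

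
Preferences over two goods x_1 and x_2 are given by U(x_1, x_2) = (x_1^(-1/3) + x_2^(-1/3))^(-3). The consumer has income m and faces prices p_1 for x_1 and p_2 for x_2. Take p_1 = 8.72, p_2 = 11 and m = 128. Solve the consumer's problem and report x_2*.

MU_x_1 ∝ x_1^(-4/3), MU_x_2 ∝ x_2^(-4/3), so MRS = (x_2/x_1)^(4/3) = p_1/p_2.
Hence x_2/x_1 = (p_1/p_2)^(1/(4/3)), i.e. raised to the 0.75 power.
Substitute x_2 = (x_2/x_1)·x_1 into the budget: x_1* = m/(p_1 + p_2·(x_2/x_1)).
Numerically x_2/x_1 = 0.840123, so x_1* = 128/(8.72 + 11·0.840123) = 7.1264 and x_2* = 0.840123·7.1264 = 5.9871.

x_2* = 5.9871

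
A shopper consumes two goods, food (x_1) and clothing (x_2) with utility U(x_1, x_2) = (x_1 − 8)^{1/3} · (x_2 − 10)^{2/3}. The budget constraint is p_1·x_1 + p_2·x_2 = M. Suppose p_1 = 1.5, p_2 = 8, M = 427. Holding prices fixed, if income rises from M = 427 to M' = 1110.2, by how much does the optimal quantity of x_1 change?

Δx_1* = 151.8222

This is Cobb-Douglas in (x_1−8, x_2−10): tangency gives 1/3·p_2·(x_2−10) = 2/3·p_1·(x_1−8).
Substituting into the budget: x_1* = 8 + 1/3·(M − 8·p_1 − 10·p_2)/p_1, and x_2* = 10 + 2/3·(…)/p_2.
Discretionary income = 427 − 8·1.5 − 10·8 = 335; x_1* = 8 + 1/3·335/1.5 = 82.4444.
At M' = 1110.2: x_1* = 234.2667. Change: 234.2667 − 82.4444 = 151.8222.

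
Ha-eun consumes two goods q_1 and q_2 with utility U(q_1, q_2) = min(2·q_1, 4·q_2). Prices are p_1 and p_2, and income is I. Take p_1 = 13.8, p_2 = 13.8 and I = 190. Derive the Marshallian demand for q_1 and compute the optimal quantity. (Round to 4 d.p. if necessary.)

q_1* = 9.1787

Leontief preferences: the optimum is at the kink where q_1/4 = q_2/2, i.e. q_2 = (1/2)·q_1.
Budget: p_1·q_1 + p_2·(1/2)·q_1 = I, so (4·p_1 + 2·p_2)·q_1 = 4·I.
Demand: q_1*(p_1,p_2,I) = 4·I/(4·p_1 + 2·p_2), q_2* = 2·I/(4·p_1 + 2·p_2).
Here 4·13.8 + 2·13.8 = 82.8, giving q_1* = 9.1787.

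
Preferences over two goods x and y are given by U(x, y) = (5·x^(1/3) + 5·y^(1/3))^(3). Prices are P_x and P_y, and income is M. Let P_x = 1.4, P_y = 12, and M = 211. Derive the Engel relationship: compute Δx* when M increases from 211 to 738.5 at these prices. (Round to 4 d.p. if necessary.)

Δx* = 280.8553

Numerically y/x = 0.039849, so x* = 211/(1.4 + 12·0.039849) = 112.3421.
At M' = 738.5: x* = 393.1975. Change: 393.1975 − 112.3421 = 280.8553.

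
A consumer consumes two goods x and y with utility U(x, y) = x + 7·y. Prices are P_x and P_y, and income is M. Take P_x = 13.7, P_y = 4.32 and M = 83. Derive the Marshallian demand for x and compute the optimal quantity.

x* = 0

Linear utility — the consumer picks whichever good has higher MU/price: 1/13.7 = 0.073 vs 7/4.32 = 1.6204.
y gives more utility per dollar, so spend all income on y: y* = M/P_y, x* = 0.
Numerically: x* = 0, y* = 19.213.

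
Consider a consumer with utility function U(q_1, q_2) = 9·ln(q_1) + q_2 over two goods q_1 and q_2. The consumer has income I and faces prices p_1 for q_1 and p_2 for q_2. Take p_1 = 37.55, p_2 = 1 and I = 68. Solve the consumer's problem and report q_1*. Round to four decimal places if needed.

q_1* = 0.2397

So q_1*(p_1,p_2) = 9·p_2/p_1, independent of income; and q_2* = (I − 9·p_2)/p_2.
At the given prices: q_1* = 9·1/37.55 = 0.2397.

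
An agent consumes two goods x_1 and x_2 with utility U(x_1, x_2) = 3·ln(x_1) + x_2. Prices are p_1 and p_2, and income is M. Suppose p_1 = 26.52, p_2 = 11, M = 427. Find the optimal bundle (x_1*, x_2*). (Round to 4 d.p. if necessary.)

x_1* = 1.2443, x_2* = 35.8182

MU_x_1 = 3/x_1, MU_x_2 = 1. Tangency: 3/x_1 = p_1/p_2.
So x_1*(p_1,p_2) = 3·p_2/p_1, independent of income; and x_2* = (M − 3·p_2)/p_2.
At the given prices: x_1* = 3·11/26.52 = 1.2443, and x_2* = 35.8182.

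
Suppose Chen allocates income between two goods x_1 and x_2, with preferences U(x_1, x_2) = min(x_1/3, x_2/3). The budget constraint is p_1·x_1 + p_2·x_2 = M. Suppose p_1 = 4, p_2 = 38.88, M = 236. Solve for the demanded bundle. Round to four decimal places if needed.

x_1* = 5.5037, x_2* = 5.5037

Leontief preferences: the optimum is at the kink where x_1/3 = x_2/3, i.e. x_2 = x_1.
Budget: p_1·x_1 + p_2·x_1 = M, so (3·p_1 + 3·p_2)·x_1 = 3·M.
Demand: x_1*(p_1,p_2,M) = 3·M/(3·p_1 + 3·p_2), x_2* = 3·M/(3·p_1 + 3·p_2).
Here 3·4 + 3·38.88 = 128.64, giving x_1* = 5.5037 and x_2* = 5.5037.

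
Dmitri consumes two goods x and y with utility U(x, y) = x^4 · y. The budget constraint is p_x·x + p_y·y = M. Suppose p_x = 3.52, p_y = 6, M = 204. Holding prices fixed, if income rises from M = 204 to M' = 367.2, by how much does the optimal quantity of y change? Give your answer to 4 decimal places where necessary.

Δy* = 5.44

Tangency: MRS = 4·y/x = p_x/p_y.
Rearranging, p_y·y = (1/4)·p_x·x. Substituting into the budget gives p_x·x·(1 + (1/4)) = M.
Demand: x*(p_x,p_y,M) = 0.8·M/p_x and y* = 0.2·M/p_y.
At p_x=3.52, p_y=6, M=204: y* = 0.2·204/6 = 6.8.
At M' = 367.2: y* = 12.24. Change: 12.24 − 6.8 = 5.44.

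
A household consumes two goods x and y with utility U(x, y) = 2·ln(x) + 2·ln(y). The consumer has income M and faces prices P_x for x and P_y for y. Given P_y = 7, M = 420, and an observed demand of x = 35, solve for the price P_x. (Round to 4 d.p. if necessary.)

The MRS is y/x. Set MRS = P_x/P_y.
So 2·P_y·y = 2·P_x·x; combined with the budget, a share 0.5 of income goes to x.
Demand: x*(P_x,P_y,M) = 0.5·M/P_x and y* = 0.5·M/P_y.
Set x* = 35 in the demand function and solve for P_x: P_x = 6.

P_x = 6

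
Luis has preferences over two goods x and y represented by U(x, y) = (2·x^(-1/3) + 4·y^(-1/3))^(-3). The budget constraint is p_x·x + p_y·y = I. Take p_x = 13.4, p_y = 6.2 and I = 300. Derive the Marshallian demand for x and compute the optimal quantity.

x* = 9.3789

MU_x ∝ 2·x^(-4/3), MU_y ∝ 4·y^(-4/3), so MRS = (1/2)·(y/x)^(4/3) = p_x/p_y.
Hence y/x = (2·p_x/p_y)^(1/(4/3)), i.e. raised to the 0.75 power.
With the ratio pinned down, the budget gives x* = I/(p_x + p_y·(y/x)) and y* = (y/x)·x*.
Numerically y/x = 2.997832, so x* = 300/(13.4 + 6.2·2.997832) = 9.3789.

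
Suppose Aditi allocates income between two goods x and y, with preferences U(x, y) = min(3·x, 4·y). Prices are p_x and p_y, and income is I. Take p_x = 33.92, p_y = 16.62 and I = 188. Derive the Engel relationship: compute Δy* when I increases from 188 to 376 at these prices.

Δy* = 3.0398

With perfect complements, no substitution: consume in ratio x:y = 4:3.
Budget: p_x·x + p_y·(3/4)·x = I, so (4·p_x + 3·p_y)·x = 4·I.
Demand: x*(p_x,p_y,I) = 4·I/(4·p_x + 3·p_y), y* = 3·I/(4·p_x + 3·p_y).
Here 4·33.92 + 3·16.62 = 185.54, giving y* = 3.0398.
At I' = 376: y* = 6.0796. Change: 6.0796 − 3.0398 = 3.0398.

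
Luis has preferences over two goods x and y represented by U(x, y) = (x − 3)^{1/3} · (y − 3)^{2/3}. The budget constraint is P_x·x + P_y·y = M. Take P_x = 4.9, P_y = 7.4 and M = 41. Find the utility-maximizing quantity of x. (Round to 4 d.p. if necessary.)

x* = 3.2789

Let x' = x−3, y' = y−3. MRS = (1/2)·y'/x' = P_x/P_y.
Substituting into the budget: x* = 3 + 1/3·(M − 3·P_x − 3·P_y)/P_x, and y* = 3 + 2/3·(…)/P_y.
Discretionary income = 41 − 3·4.9 − 3·7.4 = 4.1; x* = 3 + 1/3·4.1/4.9 = 3.2789.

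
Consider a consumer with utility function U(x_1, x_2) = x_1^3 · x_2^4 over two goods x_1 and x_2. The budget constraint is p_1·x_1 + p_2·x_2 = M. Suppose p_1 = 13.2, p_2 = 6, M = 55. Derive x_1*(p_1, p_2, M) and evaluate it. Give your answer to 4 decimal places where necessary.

x_1* = 1.7857

MU_x_1/MU_x_2 = (3·x_2)/(4·x_1); tangency sets this equal to p_1/p_2.
Rearranging, p_2·x_2 = (4/3)·p_1·x_1. Substituting into the budget gives p_1·x_1·(1 + (4/3)) = M.
Demand: x_1*(p_1,p_2,M) = 3/7·M/p_1 and x_2* = 4/7·M/p_2.
At p_1=13.2, p_2=6, M=55: x_1* = 3/7·55/13.2 = 1.7857.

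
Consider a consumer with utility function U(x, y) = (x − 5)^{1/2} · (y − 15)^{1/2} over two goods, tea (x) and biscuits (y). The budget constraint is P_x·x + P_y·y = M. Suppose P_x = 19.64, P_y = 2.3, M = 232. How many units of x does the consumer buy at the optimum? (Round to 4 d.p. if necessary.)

MRS = (y−15)/(x−5). Tangency with P_x/P_y gives y−15 = (P_x/P_y)·(x−5).
After buying the subsistence bundle (5, 15), a share 0.5 of the remaining income goes to x: x* = 5 + 0.5·(M − 5P_x − 15P_y)/P_x.
Discretionary income = 232 − 5·19.64 − 15·2.3 = 99.3; x* = 5 + 0.5·99.3/19.64 = 7.528.

x* = 7.528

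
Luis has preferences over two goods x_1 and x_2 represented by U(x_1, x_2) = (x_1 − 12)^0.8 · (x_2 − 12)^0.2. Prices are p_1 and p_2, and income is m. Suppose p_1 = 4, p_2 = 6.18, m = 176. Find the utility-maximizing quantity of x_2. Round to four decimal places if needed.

This is Cobb-Douglas in (x_1−12, x_2−12): tangency gives 0.8·p_2·(x_2−12) = 0.2·p_1·(x_1−12).
Substituting into the budget: x_1* = 12 + 0.8·(m − 12·p_1 − 12·p_2)/p_1, and x_2* = 12 + 0.2·(…)/p_2.
Discretionary income = 176 − 12·4 − 12·6.18 = 53.84; x_2* = 12 + 0.2·53.84/6.18 = 13.7424.

x_2* = 13.7424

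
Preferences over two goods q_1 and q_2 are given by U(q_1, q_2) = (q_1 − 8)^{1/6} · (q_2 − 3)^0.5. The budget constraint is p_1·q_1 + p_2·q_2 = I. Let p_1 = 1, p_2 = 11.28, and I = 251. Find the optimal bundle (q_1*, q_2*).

This is Cobb-Douglas in (q_1−8, q_2−3): tangency gives 1/6·p_2·(q_2−3) = 0.5·p_1·(q_1−8).
After buying the subsistence bundle (8, 3), a share 0.25 of the remaining income goes to q_1: q_1* = 8 + 0.25·(I − 8p_1 − 3p_2)/p_1.
Discretionary income = 251 − 8·1 − 3·11.28 = 209.16; q_1* = 8 + 0.25·209.16/1 = 60.29; q_2* = 3 + 0.75·209.16/11.28 = 16.9069.

q_1* = 60.29, q_2* = 16.9069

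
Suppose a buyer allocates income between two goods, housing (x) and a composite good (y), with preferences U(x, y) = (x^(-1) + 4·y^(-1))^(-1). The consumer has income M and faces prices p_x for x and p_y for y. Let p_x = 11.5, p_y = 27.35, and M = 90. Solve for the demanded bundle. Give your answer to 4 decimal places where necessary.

MRS = MU_x/MU_y = (1/4)·(y/x)^(2). Set equal to p_x/p_y.
Hence y/x = (4·p_x/p_y)^(1/(2)), i.e. raised to the 0.5 power.
Substitute y = (y/x)·x into the budget: x* = M/(p_x + p_y·(y/x)).
Numerically y/x = 1.296881, so x* = 90/(11.5 + 27.35·1.296881) = 1.9161 and y* = 1.296881·1.9161 = 2.485.

x* = 1.9161, y* = 2.485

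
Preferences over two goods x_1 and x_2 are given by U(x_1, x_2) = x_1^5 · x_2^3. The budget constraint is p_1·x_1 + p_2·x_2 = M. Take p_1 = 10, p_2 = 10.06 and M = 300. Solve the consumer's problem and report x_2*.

At p_1=10, p_2=10.06, M=300: x_2* = 0.375·300/10.06 = 11.1829.

x_2* = 11.1829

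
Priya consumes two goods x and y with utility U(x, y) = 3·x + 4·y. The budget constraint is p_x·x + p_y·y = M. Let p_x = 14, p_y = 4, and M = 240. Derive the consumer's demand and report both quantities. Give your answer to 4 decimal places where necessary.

Perfect substitutes: compare marginal utility per dollar. 3/p_x vs 4/p_y → 0.2143 vs 1.
y gives more utility per dollar, so spend all income on y: y* = M/p_y, x* = 0.
Numerically: x* = 0, y* = 60.

x* = 0, y* = 60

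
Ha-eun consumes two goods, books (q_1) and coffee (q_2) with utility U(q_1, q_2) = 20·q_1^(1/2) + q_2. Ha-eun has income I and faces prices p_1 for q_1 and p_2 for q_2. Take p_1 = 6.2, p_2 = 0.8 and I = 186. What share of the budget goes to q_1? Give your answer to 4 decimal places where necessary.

share on q_1 = 0.0555

Utility is quasi-linear in q_2; the FOC for q_1 is 10/√q_1 = p_1/p_2.
Solve: √q_1 = 10·p_2/p_1, so q_1*(p_1,p_2) = (10·p_2/p_1)², and q_2* = (I − p_1·q_1*)/p_2.
Plugging in: q_1* = (10·0.8/6.2)² = 1.6649, q_2* = 219.5968.
Expenditure on q_1: 6.2·1.6649 = 10.3226; share = 0.0555.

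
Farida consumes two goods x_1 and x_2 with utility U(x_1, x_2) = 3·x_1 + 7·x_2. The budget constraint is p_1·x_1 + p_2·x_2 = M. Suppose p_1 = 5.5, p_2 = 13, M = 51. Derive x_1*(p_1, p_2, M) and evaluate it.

Perfect substitutes: compare marginal utility per dollar. 3/p_1 vs 7/p_2 → 0.5455 vs 0.5385.
x_1 gives more utility per dollar, so spend all income on x_1: x_1* = M/p_1, x_2* = 0.
Numerically: x_1* = 9.2727, x_2* = 0.

x_1* = 9.2727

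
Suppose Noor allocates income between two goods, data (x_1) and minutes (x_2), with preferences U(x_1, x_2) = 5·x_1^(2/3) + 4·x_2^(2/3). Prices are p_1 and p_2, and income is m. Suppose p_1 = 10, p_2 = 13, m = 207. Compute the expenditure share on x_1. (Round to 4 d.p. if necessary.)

From the CES first-order condition, (5/4)·(x_2/x_1)^(1/3) = p_1/p_2.
Solve for the ratio: x_2/x_1 = [(4/5)·p_1/p_2]^(3).
Substitute x_2 = (x_2/x_1)·x_1 into the budget: x_1* = m/(p_1 + p_2·(x_2/x_1)).
Numerically x_2/x_1 = 0.233045, so x_1* = 207/(10 + 13·0.233045) = 15.8869 and x_2* = 0.233045·15.8869 = 3.7024.
Expenditure on x_1: 10·15.8869 = 158.8692; share = 0.7675.

share on x_1 = 0.7675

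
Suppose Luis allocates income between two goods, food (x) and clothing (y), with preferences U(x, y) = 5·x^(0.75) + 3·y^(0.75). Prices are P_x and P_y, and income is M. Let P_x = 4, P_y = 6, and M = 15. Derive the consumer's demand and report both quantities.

x* = 3.6113, y* = 0.0924

MU_x ∝ 5·x^(-0.25), MU_y ∝ 3·y^(-0.25), so MRS = (5/3)·(y/x)^(0.25) = P_x/P_y.
Solve for the ratio: y/x = [(3/5)·P_x/P_y]^(4).
Substitute y = (y/x)·x into the budget: x* = M/(P_x + P_y·(y/x)).
Numerically y/x = 0.0256, so x* = 15/(4 + 6·0.0256) = 3.6113 and y* = 0.0256·3.6113 = 0.0924.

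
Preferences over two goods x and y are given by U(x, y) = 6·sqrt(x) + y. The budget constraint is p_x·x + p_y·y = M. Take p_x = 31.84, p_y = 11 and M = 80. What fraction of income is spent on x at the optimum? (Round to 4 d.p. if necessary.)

MU_x = 3/√x, MU_y = 1. Tangency: 3/√x = p_x/p_y.
Solve: √x = 3·p_y/p_x, so x*(p_x,p_y) = (3·p_y/p_x)², and y* = (M − p_x·x*)/p_y.
Plugging in: x* = (3·11/31.84)² = 1.0742, y* = 4.1634.
Expenditure on x: 31.84·1.0742 = 34.2023; share = 0.4275.

share on x = 0.4275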